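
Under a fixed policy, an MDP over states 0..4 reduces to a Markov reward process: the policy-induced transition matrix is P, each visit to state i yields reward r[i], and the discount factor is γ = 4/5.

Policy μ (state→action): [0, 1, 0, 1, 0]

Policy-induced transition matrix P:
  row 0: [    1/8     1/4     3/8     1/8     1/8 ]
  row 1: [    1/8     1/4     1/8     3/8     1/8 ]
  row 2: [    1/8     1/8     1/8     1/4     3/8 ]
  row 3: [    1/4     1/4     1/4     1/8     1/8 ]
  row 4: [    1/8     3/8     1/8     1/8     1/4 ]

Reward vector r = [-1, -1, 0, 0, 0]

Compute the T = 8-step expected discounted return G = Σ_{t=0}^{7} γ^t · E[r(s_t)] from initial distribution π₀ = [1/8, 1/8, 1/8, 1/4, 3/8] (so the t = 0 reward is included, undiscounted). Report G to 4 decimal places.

t=0: π = [0.1250, 0.1250, 0.1250, 0.2500, 0.3750], E[r] = -0.2500, γ^t·E[r] = -0.250000, running G = -0.250000
t=1: π = [0.1563, 0.2813, 0.1875, 0.1719, 0.2031], E[r] = -0.4375, γ^t·E[r] = -0.350000, running G = -0.600000
t=2: π = [0.1465, 0.2520, 0.1855, 0.2188, 0.1973], E[r] = -0.3984, γ^t·E[r] = -0.255000, running G = -0.855000
t=3: π = [0.1523, 0.2515, 0.1890, 0.2112, 0.1960], E[r] = -0.4038, γ^t·E[r] = -0.206750, running G = -1.061750
t=4: π = [0.1514, 0.2509, 0.1895, 0.2115, 0.1967], E[r] = -0.4023, γ^t·E[r] = -0.164775, running G = -1.226525
t=5: π = [0.1514, 0.2509, 0.1893, 0.2114, 0.1970], E[r] = -0.4023, γ^t·E[r] = -0.131840, running G = -1.358365
t=6: π = [0.1514, 0.2510, 0.1893, 0.2114, 0.1969], E[r] = -0.4024, γ^t·E[r] = -0.105483, running G = -1.463848
t=7: π = [0.1514, 0.2510, 0.1893, 0.2114, 0.1969], E[r] = -0.4024, γ^t·E[r] = -0.084385, running G = -1.548233

G = -1.5482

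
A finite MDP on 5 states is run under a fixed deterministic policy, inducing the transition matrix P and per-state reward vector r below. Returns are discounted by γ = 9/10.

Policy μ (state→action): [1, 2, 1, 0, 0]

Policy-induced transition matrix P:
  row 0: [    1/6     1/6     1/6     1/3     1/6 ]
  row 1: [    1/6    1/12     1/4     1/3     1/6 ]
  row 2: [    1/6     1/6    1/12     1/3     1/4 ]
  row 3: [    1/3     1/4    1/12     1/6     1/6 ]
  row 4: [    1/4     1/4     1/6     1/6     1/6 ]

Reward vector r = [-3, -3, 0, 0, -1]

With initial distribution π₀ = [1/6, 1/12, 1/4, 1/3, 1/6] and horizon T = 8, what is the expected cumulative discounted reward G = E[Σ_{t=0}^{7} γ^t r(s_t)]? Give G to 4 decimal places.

t=0: π = [0.1667, 0.0833, 0.2500, 0.3333, 0.1667], E[r] = -0.9167, γ^t·E[r] = -0.916667, running G = -0.916667
t=1: π = [0.2361, 0.2014, 0.1250, 0.2500, 0.1875], E[r] = -1.5000, γ^t·E[r] = -1.350000, running G = -2.266667
t=2: π = [0.2240, 0.1863, 0.1522, 0.2604, 0.1771], E[r] = -1.4080, γ^t·E[r] = -1.140469, running G = -3.407135
t=3: π = [0.2248, 0.1876, 0.1478, 0.2604, 0.1793], E[r] = -1.4166, γ^t·E[r] = -1.032715, running G = -4.439850
t=4: π = [0.2250, 0.1877, 0.1483, 0.2600, 0.1790], E[r] = -1.4171, γ^t·E[r] = -0.929741, running G = -5.369592
t=5: π = [0.2249, 0.1876, 0.1483, 0.2602, 0.1790], E[r] = -1.4166, γ^t·E[r] = -0.836503, running G = -6.206094
t=6: π = [0.2249, 0.1876, 0.1483, 0.2601, 0.1790], E[r] = -1.4168, γ^t·E[r] = -0.752921, running G = -6.959015
t=7: π = [0.2249, 0.1876, 0.1483, 0.2601, 0.1790], E[r] = -1.4167, γ^t·E[r] = -0.677616, running G = -7.636632

G = -7.6366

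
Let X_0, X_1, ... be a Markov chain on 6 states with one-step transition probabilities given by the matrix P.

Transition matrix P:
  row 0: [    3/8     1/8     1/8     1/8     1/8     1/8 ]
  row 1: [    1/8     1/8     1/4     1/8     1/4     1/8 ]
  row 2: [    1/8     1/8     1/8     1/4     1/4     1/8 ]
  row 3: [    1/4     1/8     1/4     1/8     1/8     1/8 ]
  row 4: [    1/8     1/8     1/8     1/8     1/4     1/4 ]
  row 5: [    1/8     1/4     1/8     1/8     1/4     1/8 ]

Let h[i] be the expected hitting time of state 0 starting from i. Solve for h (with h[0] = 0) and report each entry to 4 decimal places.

First-step conditioning: h[0] = 0; for i ≠ 0, h[i] = 1 + Σ_k P[i][k]·h[k].
  h[1] = 1 + 1/8·h[1] + 1/4·h[2] + 1/8·h[3] + 1/4·h[4] + 1/8·h[5]
  h[2] = 1 + 1/8·h[1] + 1/8·h[2] + 1/4·h[3] + 1/4·h[4] + 1/8·h[5]
  h[3] = 1 + 1/8·h[1] + 1/4·h[2] + 1/8·h[3] + 1/8·h[4] + 1/8·h[5]
  h[4] = 1 + 1/8·h[1] + 1/8·h[2] + 1/8·h[3] + 1/4·h[4] + 1/4·h[5]
  h[5] = 1 + 1/4·h[1] + 1/8·h[2] + 1/8·h[3] + 1/4·h[4] + 1/8·h[5]
Solving the 5×5 linear system over states ≠ 0 gives exactly h = [0, 12264/1759, 36280/5277, 10728/1759, 12288/1759, 36856/5277] (h[0] = 0 is the target).

h = [0.0000, 6.9721, 6.8751, 6.0989, 6.9858, 6.9843]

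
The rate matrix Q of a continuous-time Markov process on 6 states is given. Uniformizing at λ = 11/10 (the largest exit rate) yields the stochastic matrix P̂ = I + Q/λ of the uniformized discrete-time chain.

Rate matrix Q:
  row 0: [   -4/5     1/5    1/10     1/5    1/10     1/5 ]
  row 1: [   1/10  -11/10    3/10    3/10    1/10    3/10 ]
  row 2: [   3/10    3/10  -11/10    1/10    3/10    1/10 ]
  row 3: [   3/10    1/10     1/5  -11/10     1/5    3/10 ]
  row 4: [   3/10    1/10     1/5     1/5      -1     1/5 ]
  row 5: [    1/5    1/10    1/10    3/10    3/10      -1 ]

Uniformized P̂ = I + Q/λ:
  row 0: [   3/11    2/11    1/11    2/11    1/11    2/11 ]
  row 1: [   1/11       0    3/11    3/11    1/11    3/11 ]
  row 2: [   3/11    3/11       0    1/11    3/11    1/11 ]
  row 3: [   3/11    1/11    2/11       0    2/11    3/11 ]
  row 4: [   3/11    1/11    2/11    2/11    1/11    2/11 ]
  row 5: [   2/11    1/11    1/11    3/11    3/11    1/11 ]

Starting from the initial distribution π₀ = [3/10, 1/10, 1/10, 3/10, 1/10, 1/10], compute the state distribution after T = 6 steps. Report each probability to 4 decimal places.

π = [0.2337, 0.1248, 0.1316, 0.1672, 0.1628, 0.1800]

t=0: π = [0.3000, 0.1000, 0.1000, 0.3000, 0.1000, 0.1000]
t=1: π = [0.2455, 0.1273, 0.1364, 0.1364, 0.1545, 0.2000]
t=2: π = [0.2314, 0.1264, 0.1281, 0.1744, 0.1645, 0.1752]
t=3: π = [0.2338, 0.1237, 0.1331, 0.1659, 0.1619, 0.1816]
t=4: π = [0.2337, 0.1251, 0.1311, 0.1673, 0.1632, 0.1795]
t=5: π = [0.2337, 0.1246, 0.1318, 0.1672, 0.1626, 0.1802]
t=6: π = [0.2337, 0.1248, 0.1316, 0.1672, 0.1628, 0.1800]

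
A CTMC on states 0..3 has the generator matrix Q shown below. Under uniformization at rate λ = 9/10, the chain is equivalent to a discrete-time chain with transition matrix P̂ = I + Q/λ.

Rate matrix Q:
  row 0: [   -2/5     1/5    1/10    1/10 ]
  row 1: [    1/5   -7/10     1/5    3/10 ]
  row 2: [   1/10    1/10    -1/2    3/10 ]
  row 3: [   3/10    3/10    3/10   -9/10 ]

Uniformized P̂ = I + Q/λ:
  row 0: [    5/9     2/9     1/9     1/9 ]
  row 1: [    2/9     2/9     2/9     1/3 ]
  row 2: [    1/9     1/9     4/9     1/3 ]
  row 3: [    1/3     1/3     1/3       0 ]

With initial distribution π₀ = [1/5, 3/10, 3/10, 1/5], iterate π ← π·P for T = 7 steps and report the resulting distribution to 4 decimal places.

t=0: π = [0.2000, 0.3000, 0.3000, 0.2000]
t=1: π = [0.2778, 0.2111, 0.2889, 0.2222]
t=2: π = [0.3074, 0.2148, 0.2802, 0.1975]
t=3: π = [0.3155, 0.2130, 0.2723, 0.1992]
t=4: π = [0.3193, 0.2141, 0.2698, 0.1968]
t=5: π = [0.3205, 0.2141, 0.2686, 0.1968]
t=6: π = [0.3211, 0.2142, 0.2682, 0.1965]
t=7: π = [0.3213, 0.2143, 0.2680, 0.1965]

π = [0.3213, 0.2143, 0.2680, 0.1965]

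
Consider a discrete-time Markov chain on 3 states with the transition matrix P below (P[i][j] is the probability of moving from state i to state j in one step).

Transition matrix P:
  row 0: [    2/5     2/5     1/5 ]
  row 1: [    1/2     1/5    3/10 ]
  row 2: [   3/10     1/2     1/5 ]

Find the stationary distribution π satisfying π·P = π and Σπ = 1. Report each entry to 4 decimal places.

π = [0.4118, 0.3529, 0.2353]

Balance equations π_j = Σ_i π_i·P[i][j]:
  π_0 = 2/5·π_0 + 1/2·π_1 + 3/10·π_2
  π_1 = 2/5·π_0 + 1/5·π_1 + 1/2·π_2
  normalize: π_0 + π_1 + π_2 = 1
Solving the linear system gives exactly π = [7/17, 6/17, 4/17].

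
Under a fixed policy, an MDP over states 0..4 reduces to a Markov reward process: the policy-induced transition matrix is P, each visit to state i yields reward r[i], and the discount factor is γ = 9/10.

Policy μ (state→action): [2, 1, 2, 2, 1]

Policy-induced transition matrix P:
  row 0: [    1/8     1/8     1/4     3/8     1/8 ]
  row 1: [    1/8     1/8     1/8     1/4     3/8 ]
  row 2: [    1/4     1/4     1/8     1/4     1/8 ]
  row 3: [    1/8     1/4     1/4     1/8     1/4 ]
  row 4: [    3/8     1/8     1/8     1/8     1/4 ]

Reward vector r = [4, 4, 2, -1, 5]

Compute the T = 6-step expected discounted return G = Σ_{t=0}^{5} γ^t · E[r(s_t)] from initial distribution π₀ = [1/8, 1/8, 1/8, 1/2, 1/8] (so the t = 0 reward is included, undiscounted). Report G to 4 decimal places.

t=0: π = [0.1250, 0.1250, 0.1250, 0.5000, 0.1250], E[r] = 1.3750, γ^t·E[r] = 1.375000, running G = 1.375000
t=1: π = [0.1719, 0.2031, 0.2031, 0.1875, 0.2344], E[r] = 2.8906, γ^t·E[r] = 2.601563, running G = 3.976563
t=2: π = [0.2090, 0.1738, 0.1699, 0.2188, 0.2285], E[r] = 2.7949, γ^t·E[r] = 2.263887, running G = 6.240449
t=3: π = [0.2034, 0.1736, 0.1785, 0.2202, 0.2244], E[r] = 2.7664, γ^t·E[r] = 2.016675, running G = 8.257124
t=4: π = [0.2034, 0.1748, 0.1779, 0.2198, 0.2240], E[r] = 2.7688, γ^t·E[r] = 1.816629, running G = 10.073753
t=5: π = [0.2032, 0.1747, 0.1779, 0.2199, 0.2242], E[r] = 2.7686, γ^t·E[r] = 1.634851, running G = 11.708604

G = 11.7086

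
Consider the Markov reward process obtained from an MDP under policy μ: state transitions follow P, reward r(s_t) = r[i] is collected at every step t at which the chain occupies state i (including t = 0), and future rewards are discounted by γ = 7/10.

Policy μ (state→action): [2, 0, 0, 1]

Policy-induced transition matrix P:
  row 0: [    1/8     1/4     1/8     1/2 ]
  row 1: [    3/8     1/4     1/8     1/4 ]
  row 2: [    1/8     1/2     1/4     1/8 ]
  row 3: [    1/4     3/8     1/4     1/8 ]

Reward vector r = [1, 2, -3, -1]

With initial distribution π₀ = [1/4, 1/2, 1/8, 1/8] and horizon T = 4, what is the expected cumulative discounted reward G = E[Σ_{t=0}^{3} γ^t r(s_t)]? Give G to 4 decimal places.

t=0: π = [0.2500, 0.5000, 0.1250, 0.1250], E[r] = 0.7500, γ^t·E[r] = 0.750000, running G = 0.750000
t=1: π = [0.2656, 0.2969, 0.1563, 0.2813], E[r] = 0.1094, γ^t·E[r] = 0.076563, running G = 0.826563
t=2: π = [0.2344, 0.3242, 0.1797, 0.2617], E[r] = 0.0820, γ^t·E[r] = 0.040195, running G = 0.866758
t=3: π = [0.2388, 0.3276, 0.1802, 0.2534], E[r] = 0.1001, γ^t·E[r] = 0.034333, running G = 0.901091

G = 0.9011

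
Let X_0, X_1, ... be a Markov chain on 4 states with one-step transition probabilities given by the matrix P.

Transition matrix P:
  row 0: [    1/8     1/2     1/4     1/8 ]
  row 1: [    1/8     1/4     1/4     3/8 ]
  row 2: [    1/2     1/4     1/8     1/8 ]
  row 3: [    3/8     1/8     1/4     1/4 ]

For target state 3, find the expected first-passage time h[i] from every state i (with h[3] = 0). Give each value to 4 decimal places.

First-step conditioning: h[3] = 0; for i ≠ 3, h[i] = 1 + Σ_k P[i][k]·h[k].
  h[0] = 1 + 1/8·h[0] + 1/2·h[1] + 1/4·h[2]
  h[1] = 1 + 1/8·h[0] + 1/4·h[1] + 1/4·h[2]
  h[2] = 1 + 1/2·h[0] + 1/4·h[1] + 1/8·h[2]
Solving the 3×3 linear system over states ≠ 3 gives exactly h = [360/77, 288/77, 376/77, 0] (h[3] = 0 is the target).

h = [4.6753, 3.7403, 4.8831, 0.0000]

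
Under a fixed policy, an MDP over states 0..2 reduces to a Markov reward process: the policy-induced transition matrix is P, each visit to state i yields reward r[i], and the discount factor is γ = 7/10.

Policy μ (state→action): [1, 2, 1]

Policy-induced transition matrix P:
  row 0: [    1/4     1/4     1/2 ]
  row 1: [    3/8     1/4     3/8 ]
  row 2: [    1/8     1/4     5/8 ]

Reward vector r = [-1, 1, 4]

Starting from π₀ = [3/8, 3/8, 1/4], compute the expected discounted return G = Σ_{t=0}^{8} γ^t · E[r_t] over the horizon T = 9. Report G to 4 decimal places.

G = 5.5934

t=0: π = [0.3750, 0.3750, 0.2500], E[r] = 1.0000, γ^t·E[r] = 1.000000, running G = 1.000000
t=1: π = [0.2656, 0.2500, 0.4844], E[r] = 1.9219, γ^t·E[r] = 1.345313, running G = 2.345313
t=2: π = [0.2207, 0.2500, 0.5293], E[r] = 2.1465, γ^t·E[r] = 1.051777, running G = 3.397090
t=3: π = [0.2151, 0.2500, 0.5349], E[r] = 2.1746, γ^t·E[r] = 0.745874, running G = 4.142964
t=4: π = [0.2144, 0.2500, 0.5356], E[r] = 2.1781, γ^t·E[r] = 0.522955, running G = 4.665919
t=5: π = [0.2143, 0.2500, 0.5357], E[r] = 2.1785, γ^t·E[r] = 0.366142, running G = 5.032061
t=6: π = [0.2143, 0.2500, 0.5357], E[r] = 2.1786, γ^t·E[r] = 0.256306, running G = 5.288367
t=7: π = [0.2143, 0.2500, 0.5357], E[r] = 2.1786, γ^t·E[r] = 0.179415, running G = 5.467781
t=8: π = [0.2143, 0.2500, 0.5357], E[r] = 2.1786, γ^t·E[r] = 0.125590, running G = 5.593371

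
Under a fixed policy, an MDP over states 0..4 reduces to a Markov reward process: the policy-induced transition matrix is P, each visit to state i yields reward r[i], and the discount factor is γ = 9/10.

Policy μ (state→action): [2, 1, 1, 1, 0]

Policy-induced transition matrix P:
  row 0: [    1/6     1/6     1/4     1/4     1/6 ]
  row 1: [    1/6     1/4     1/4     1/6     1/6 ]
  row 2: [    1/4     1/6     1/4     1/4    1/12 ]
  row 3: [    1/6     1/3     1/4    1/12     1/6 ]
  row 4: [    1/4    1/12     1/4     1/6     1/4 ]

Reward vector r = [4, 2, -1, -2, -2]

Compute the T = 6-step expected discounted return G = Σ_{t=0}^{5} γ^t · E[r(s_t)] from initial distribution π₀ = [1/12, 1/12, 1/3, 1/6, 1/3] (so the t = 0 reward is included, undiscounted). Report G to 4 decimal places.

t=0: π = [0.0833, 0.0833, 0.3333, 0.1667, 0.3333], E[r] = -0.8333, γ^t·E[r] = -0.833333, running G = -0.833333
t=1: π = [0.2222, 0.1736, 0.2500, 0.1875, 0.1667], E[r] = 0.2778, γ^t·E[r] = 0.250000, running G = -0.583333
t=2: π = [0.2014, 0.1985, 0.2500, 0.1904, 0.1597], E[r] = 0.2523, γ^t·E[r] = 0.204375, running G = -0.378958
t=3: π = [0.2008, 0.2016, 0.2500, 0.1884, 0.1591], E[r] = 0.2614, γ^t·E[r] = 0.190547, running G = -0.188411
t=4: π = [0.2008, 0.2016, 0.2500, 0.1885, 0.1591], E[r] = 0.2610, γ^t·E[r] = 0.171250, running G = -0.017162
t=5: π = [0.2008, 0.2016, 0.2500, 0.1885, 0.1591], E[r] = 0.2611, γ^t·E[r] = 0.154162, running G = 0.137000

G = 0.1370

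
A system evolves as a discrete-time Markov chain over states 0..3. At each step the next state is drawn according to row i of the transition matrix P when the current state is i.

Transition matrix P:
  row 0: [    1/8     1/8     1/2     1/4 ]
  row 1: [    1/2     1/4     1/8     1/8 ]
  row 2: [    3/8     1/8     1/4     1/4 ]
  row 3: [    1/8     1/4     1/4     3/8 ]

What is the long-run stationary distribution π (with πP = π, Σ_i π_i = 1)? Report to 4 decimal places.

π = [0.2660, 0.1800, 0.2940, 0.2600]

Balance equations π_j = Σ_i π_i·P[i][j]:
  π_0 = 1/8·π_0 + 1/2·π_1 + 3/8·π_2 + 1/8·π_3
  π_1 = 1/8·π_0 + 1/4·π_1 + 1/8·π_2 + 1/4·π_3
  π_2 = 1/2·π_0 + 1/8·π_1 + 1/4·π_2 + 1/4·π_3
  normalize: π_0 + π_1 + π_2 + π_3 = 1
Solving the linear system gives exactly π = [133/500, 9/50, 147/500, 13/50].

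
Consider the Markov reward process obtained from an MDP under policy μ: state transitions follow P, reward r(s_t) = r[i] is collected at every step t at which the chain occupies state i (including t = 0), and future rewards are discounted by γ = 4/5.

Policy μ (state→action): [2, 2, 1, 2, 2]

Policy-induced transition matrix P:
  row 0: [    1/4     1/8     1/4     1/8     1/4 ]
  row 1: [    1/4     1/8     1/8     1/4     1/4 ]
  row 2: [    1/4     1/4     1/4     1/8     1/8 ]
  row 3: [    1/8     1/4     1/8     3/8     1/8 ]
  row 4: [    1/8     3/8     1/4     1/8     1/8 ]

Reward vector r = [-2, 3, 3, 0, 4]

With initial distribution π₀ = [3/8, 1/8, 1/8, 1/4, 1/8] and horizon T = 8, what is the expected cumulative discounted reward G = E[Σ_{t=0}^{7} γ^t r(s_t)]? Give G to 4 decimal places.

G = 5.4299

t=0: π = [0.3750, 0.1250, 0.1250, 0.2500, 0.1250], E[r] = 0.5000, γ^t·E[r] = 0.500000, running G = 0.500000
t=1: π = [0.2031, 0.2031, 0.2031, 0.2031, 0.1875], E[r] = 1.5625, γ^t·E[r] = 1.250000, running G = 1.750000
t=2: π = [0.2012, 0.2227, 0.1992, 0.2012, 0.1758], E[r] = 1.5664, γ^t·E[r] = 1.002500, running G = 2.752500
t=3: π = [0.2029, 0.2190, 0.1970, 0.2031, 0.1780], E[r] = 1.5542, γ^t·E[r] = 0.795750, running G = 3.548250
t=4: π = [0.2024, 0.2195, 0.1972, 0.2032, 0.1777], E[r] = 1.5565, γ^t·E[r] = 0.637525, running G = 4.185775
t=5: π = [0.2024, 0.2195, 0.1972, 0.2032, 0.1777], E[r] = 1.5561, γ^t·E[r] = 0.509905, running G = 4.695680
t=6: π = [0.2024, 0.2195, 0.1972, 0.2032, 0.1777], E[r] = 1.5561, γ^t·E[r] = 0.407925, running G = 5.103605
t=7: π = [0.2024, 0.2195, 0.1972, 0.2032, 0.1777], E[r] = 1.5561, γ^t·E[r] = 0.326339, running G = 5.429943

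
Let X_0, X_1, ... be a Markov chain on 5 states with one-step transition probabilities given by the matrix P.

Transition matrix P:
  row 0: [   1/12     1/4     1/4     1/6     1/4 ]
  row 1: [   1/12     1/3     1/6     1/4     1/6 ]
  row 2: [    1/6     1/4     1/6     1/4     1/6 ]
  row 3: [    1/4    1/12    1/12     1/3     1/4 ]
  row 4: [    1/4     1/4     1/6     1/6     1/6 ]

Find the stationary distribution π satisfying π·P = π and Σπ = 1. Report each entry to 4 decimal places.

π = [0.1700, 0.2293, 0.1609, 0.2390, 0.2008]

Balance equations π_j = Σ_i π_i·P[i][j]:
  π_0 = 1/12·π_0 + 1/12·π_1 + 1/6·π_2 + 1/4·π_3 + 1/4·π_4
  π_1 = 1/4·π_0 + 1/3·π_1 + 1/4·π_2 + 1/12·π_3 + 1/4·π_4
  π_2 = 1/4·π_0 + 1/6·π_1 + 1/6·π_2 + 1/12·π_3 + 1/6·π_4
  π_3 = 1/6·π_0 + 1/4·π_1 + 1/4·π_2 + 1/3·π_3 + 1/6·π_4
  normalize: π_0 + π_1 + π_2 + π_3 + π_4 = 1
Solving the linear system gives exactly π = [1622/9539, 2187/9539, 1535/9539, 2280/9539, 1915/9539].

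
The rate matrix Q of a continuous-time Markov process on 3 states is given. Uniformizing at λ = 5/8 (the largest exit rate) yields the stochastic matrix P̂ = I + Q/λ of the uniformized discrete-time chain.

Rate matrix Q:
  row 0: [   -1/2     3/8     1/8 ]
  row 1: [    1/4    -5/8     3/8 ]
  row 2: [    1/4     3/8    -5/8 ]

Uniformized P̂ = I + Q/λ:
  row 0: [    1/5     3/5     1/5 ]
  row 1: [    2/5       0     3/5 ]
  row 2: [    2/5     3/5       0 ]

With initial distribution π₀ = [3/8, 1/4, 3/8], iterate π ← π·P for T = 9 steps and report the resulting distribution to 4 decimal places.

π = [0.3333, 0.3763, 0.2904]

t=0: π = [0.3750, 0.2500, 0.3750]
t=1: π = [0.3250, 0.4500, 0.2250]
t=2: π = [0.3350, 0.3300, 0.3350]
t=3: π = [0.3330, 0.4020, 0.2650]
t=4: π = [0.3334, 0.3588, 0.3078]
t=5: π = [0.3333, 0.3847, 0.2820]
t=6: π = [0.3333, 0.3692, 0.2975]
t=7: π = [0.3333, 0.3785, 0.2882]
t=8: π = [0.3333, 0.3729, 0.2938]
t=9: π = [0.3333, 0.3763, 0.2904]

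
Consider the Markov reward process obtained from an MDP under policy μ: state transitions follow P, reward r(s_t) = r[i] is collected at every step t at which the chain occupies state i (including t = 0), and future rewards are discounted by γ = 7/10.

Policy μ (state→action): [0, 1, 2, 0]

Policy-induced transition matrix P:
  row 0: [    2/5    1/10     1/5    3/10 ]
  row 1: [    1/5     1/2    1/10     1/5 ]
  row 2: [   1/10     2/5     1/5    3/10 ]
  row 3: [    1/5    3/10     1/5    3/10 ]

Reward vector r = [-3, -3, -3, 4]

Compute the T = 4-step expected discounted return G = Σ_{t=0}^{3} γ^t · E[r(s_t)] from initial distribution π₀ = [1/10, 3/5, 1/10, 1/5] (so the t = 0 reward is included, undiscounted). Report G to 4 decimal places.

G = -3.4993

t=0: π = [0.1000, 0.6000, 0.1000, 0.2000], E[r] = -1.6000, γ^t·E[r] = -1.600000, running G = -1.600000
t=1: π = [0.2100, 0.4100, 0.1400, 0.2400], E[r] = -1.3200, γ^t·E[r] = -0.924000, running G = -2.524000
t=2: π = [0.2280, 0.3540, 0.1590, 0.2590], E[r] = -1.1870, γ^t·E[r] = -0.581630, running G = -3.105630
t=3: π = [0.2297, 0.3411, 0.1646, 0.2646], E[r] = -1.1478, γ^t·E[r] = -0.393695, running G = -3.499325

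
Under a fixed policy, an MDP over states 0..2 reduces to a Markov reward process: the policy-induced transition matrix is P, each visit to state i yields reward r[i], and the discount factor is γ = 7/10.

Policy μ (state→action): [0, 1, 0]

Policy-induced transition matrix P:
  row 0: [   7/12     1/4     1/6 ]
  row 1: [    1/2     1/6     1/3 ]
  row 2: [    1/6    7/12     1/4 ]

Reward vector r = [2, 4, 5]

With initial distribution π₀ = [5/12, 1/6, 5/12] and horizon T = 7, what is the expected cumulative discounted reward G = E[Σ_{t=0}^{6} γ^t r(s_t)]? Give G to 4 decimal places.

G = 10.5098

t=0: π = [0.4167, 0.1667, 0.4167], E[r] = 3.5833, γ^t·E[r] = 3.583333, running G = 3.583333
t=1: π = [0.3958, 0.3750, 0.2292], E[r] = 3.4375, γ^t·E[r] = 2.406250, running G = 5.989583
t=2: π = [0.4566, 0.2951, 0.2483], E[r] = 3.3351, γ^t·E[r] = 1.634184, running G = 7.623767
t=3: π = [0.4553, 0.3082, 0.2365], E[r] = 3.3260, γ^t·E[r] = 1.140803, running G = 8.764570
t=4: π = [0.4591, 0.3032, 0.2377], E[r] = 3.3196, γ^t·E[r] = 0.797025, running G = 9.561595
t=5: π = [0.4590, 0.3040, 0.2370], E[r] = 3.3190, γ^t·E[r] = 0.557822, running G = 10.119416
t=6: π = [0.4592, 0.3037, 0.2371], E[r] = 3.3186, γ^t·E[r] = 0.390428, running G = 10.509844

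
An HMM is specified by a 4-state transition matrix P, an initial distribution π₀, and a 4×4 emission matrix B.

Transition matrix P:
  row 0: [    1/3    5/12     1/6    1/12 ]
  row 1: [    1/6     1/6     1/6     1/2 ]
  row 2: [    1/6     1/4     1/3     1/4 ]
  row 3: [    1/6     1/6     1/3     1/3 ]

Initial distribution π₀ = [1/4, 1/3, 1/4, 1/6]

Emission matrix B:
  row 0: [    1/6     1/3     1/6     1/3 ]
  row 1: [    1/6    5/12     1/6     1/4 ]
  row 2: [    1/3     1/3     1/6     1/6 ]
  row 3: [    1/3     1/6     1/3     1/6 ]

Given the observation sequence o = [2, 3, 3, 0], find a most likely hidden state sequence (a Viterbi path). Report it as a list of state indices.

t=0: δ = [4.167e-02, 5.556e-02, 4.167e-02, 5.556e-02]  (obs o_0=2)
t=1: δ = [4.630e-03, 4.340e-03, 3.086e-03, 4.630e-03]  ψ = [0, 0, 3, 1]  (obs o_1=3)
t=2: δ = [5.144e-04, 4.823e-04, 2.572e-04, 3.617e-04]  ψ = [0, 0, 3, 1]  (obs o_2=3)
t=3: δ = [2.858e-05, 3.572e-05, 4.019e-05, 8.038e-05]  ψ = [0, 0, 3, 1]  (obs o_3=0)
backtrack: best end state = 3; path = [0, 0, 1, 3]

path = [0, 0, 1, 3]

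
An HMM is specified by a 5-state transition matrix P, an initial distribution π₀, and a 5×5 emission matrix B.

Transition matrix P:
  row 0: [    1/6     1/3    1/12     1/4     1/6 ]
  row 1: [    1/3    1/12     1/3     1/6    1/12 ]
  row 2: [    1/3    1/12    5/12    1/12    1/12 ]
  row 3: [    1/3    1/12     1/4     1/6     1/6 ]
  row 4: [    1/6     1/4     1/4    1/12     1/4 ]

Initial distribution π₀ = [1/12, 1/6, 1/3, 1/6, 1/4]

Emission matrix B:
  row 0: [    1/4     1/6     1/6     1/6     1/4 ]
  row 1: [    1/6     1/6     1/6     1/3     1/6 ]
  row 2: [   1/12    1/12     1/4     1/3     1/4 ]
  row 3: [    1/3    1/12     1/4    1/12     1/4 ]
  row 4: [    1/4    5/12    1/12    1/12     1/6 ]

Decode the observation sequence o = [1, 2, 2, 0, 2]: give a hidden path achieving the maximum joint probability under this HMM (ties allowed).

t=0: δ = [1.389e-02, 2.778e-02, 2.778e-02, 1.389e-02, 1.042e-01]  (obs o_0=1)
t=1: δ = [2.894e-03, 4.340e-03, 6.510e-03, 2.170e-03, 2.170e-03]  ψ = [4, 4, 4, 4, 4]  (obs o_1=2)
t=2: δ = [3.617e-04, 1.608e-04, 6.782e-04, 1.808e-04, 4.521e-05]  ψ = [2, 0, 2, 0, 2]  (obs o_2=2)
t=3: δ = [5.651e-05, 2.009e-05, 2.355e-05, 3.014e-05, 1.507e-05]  ψ = [2, 0, 2, 0, 0]  (obs o_3=0)
t=4: δ = [1.674e-06, 3.140e-06, 2.453e-06, 3.532e-06, 7.849e-07]  ψ = [3, 0, 2, 0, 0]  (obs o_4=2)
backtrack: best end state = 3; path = [4, 2, 2, 0, 3]

path = [4, 2, 2, 0, 3]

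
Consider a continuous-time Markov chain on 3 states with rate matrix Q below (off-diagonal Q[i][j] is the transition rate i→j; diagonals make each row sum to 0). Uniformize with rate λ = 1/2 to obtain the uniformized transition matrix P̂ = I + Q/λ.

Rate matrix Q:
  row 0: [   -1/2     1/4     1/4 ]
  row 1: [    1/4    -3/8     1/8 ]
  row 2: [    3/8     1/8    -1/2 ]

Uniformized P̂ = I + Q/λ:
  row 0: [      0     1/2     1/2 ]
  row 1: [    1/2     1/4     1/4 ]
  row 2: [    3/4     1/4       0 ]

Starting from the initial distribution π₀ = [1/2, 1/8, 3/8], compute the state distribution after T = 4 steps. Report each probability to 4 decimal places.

t=0: π = [0.5000, 0.1250, 0.3750]
t=1: π = [0.3438, 0.3750, 0.2813]
t=2: π = [0.3984, 0.3359, 0.2656]
t=3: π = [0.3672, 0.3496, 0.2832]
t=4: π = [0.3872, 0.3418, 0.2710]

π = [0.3872, 0.3418, 0.2710]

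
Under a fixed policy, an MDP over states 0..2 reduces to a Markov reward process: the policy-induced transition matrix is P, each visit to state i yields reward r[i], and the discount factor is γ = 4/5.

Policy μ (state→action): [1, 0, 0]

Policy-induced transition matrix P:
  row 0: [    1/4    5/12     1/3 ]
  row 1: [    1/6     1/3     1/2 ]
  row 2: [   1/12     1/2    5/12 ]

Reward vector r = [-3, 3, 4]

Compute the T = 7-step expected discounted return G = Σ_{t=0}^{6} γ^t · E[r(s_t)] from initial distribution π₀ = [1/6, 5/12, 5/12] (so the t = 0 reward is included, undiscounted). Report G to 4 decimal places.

G = 10.0333

t=0: π = [0.1667, 0.4167, 0.4167], E[r] = 2.4167, γ^t·E[r] = 2.416667, running G = 2.416667
t=1: π = [0.1458, 0.4167, 0.4375], E[r] = 2.5625, γ^t·E[r] = 2.050000, running G = 4.466667
t=2: π = [0.1424, 0.4184, 0.4392], E[r] = 2.5851, γ^t·E[r] = 1.654444, running G = 6.121111
t=3: π = [0.1419, 0.4184, 0.4397], E[r] = 2.5881, γ^t·E[r] = 1.325111, running G = 7.446222
t=4: π = [0.1419, 0.4184, 0.4397], E[r] = 2.5886, γ^t·E[r] = 1.060281, running G = 8.506504
t=5: π = [0.1418, 0.4184, 0.4397], E[r] = 2.5886, γ^t·E[r] = 0.848246, running G = 9.354750
t=6: π = [0.1418, 0.4184, 0.4397], E[r] = 2.5887, γ^t·E[r] = 0.678599, running G = 10.033349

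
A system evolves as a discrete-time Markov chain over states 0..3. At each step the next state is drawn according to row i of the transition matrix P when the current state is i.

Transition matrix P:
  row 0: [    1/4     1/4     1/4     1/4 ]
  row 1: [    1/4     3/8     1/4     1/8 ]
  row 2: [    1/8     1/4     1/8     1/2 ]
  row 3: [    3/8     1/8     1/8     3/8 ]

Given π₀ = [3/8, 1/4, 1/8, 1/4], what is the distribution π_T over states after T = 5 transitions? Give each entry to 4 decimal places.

t=0: π = [0.3750, 0.2500, 0.1250, 0.2500]
t=1: π = [0.2656, 0.2500, 0.2031, 0.2813]
t=2: π = [0.2598, 0.2461, 0.1895, 0.3047]
t=3: π = [0.2644, 0.2427, 0.1882, 0.3047]
t=4: π = [0.2646, 0.2422, 0.1884, 0.3048]
t=5: π = [0.2646, 0.2422, 0.1884, 0.3049]

π = [0.2646, 0.2422, 0.1884, 0.3049]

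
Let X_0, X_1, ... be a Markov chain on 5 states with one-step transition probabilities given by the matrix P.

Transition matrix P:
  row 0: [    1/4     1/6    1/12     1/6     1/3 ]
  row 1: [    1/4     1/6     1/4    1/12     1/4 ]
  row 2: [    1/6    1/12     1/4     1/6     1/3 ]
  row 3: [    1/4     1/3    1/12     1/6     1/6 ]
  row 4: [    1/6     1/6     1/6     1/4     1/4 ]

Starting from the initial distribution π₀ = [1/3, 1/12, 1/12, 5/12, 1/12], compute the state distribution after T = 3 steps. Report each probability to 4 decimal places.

π = [0.2144, 0.1812, 0.1632, 0.1734, 0.2677]

t=0: π = [0.3333, 0.0833, 0.0833, 0.4167, 0.0833]
t=1: π = [0.2361, 0.2292, 0.1181, 0.1667, 0.2500]
t=2: π = [0.2193, 0.1846, 0.1620, 0.1684, 0.2656]
t=3: π = [0.2144, 0.1812, 0.1632, 0.1734, 0.2677]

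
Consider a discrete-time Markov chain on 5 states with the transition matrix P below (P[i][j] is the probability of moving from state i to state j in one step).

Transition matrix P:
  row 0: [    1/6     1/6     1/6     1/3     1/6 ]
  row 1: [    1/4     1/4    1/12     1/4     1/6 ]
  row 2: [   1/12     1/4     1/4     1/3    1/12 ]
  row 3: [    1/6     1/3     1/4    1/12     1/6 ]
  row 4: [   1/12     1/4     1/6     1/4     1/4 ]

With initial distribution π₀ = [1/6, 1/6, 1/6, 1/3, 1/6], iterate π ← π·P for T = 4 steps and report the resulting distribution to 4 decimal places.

π = [0.1593, 0.2565, 0.1801, 0.2387, 0.1654]

t=0: π = [0.1667, 0.1667, 0.1667, 0.3333, 0.1667]
t=1: π = [0.1528, 0.2639, 0.1944, 0.2222, 0.1667]
t=2: π = [0.1586, 0.2558, 0.1794, 0.2419, 0.1644]
t=3: π = [0.1593, 0.2569, 0.1805, 0.2378, 0.1654]
t=4: π = [0.1593, 0.2565, 0.1801, 0.2387, 0.1654]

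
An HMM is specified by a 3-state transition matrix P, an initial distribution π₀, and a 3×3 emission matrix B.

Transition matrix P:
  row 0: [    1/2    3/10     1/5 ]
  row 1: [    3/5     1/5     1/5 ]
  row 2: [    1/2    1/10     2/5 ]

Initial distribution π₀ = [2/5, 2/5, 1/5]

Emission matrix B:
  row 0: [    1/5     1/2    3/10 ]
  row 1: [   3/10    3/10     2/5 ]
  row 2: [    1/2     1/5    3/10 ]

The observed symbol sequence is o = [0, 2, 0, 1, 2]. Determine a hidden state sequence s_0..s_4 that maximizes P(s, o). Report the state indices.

path = [2, 2, 2, 0, 0]

t=0: δ = [8.000e-02, 1.200e-01, 1.000e-01]  (obs o_0=0)
t=1: δ = [2.160e-02, 9.600e-03, 1.200e-02]  ψ = [1, 0, 2]  (obs o_1=2)
t=2: δ = [2.160e-03, 1.944e-03, 2.400e-03]  ψ = [0, 0, 2]  (obs o_2=0)
t=3: δ = [6.000e-04, 1.944e-04, 1.920e-04]  ψ = [2, 0, 2]  (obs o_3=1)
t=4: δ = [9.000e-05, 7.200e-05, 3.600e-05]  ψ = [0, 0, 0]  (obs o_4=2)
backtrack: best end state = 0; path = [2, 2, 2, 0, 0]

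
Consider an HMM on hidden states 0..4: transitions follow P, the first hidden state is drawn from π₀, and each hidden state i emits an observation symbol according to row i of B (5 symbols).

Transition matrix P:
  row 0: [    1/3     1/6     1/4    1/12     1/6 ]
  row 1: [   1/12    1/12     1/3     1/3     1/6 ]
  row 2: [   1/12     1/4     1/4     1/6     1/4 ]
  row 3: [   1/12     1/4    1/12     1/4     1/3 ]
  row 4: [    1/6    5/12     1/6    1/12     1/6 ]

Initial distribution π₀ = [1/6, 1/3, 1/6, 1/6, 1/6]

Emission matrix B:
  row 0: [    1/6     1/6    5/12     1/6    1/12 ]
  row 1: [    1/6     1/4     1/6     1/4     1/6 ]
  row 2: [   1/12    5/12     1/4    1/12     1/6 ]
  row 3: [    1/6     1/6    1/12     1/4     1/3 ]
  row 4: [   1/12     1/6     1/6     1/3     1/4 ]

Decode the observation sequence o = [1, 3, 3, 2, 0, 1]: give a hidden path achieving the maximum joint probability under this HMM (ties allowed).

path = [1, 3, 4, 0, 0, 2]

t=0: δ = [2.778e-02, 8.333e-02, 6.944e-02, 2.778e-02, 2.778e-02]  (obs o_0=1)
t=1: δ = [1.543e-03, 4.340e-03, 2.315e-03, 6.944e-03, 5.787e-03]  ψ = [0, 2, 1, 1, 2]  (obs o_1=3)
t=2: δ = [1.608e-04, 6.028e-04, 1.206e-04, 4.340e-04, 7.716e-04]  ψ = [4, 4, 1, 3, 3]  (obs o_2=3)
t=3: δ = [5.358e-05, 5.358e-05, 5.023e-05, 1.674e-05, 2.411e-05]  ψ = [4, 4, 1, 1, 3]  (obs o_3=2)
t=4: δ = [2.977e-06, 2.093e-06, 1.488e-06, 2.977e-06, 1.047e-06]  ψ = [0, 2, 1, 1, 2]  (obs o_4=0)
t=5: δ = [1.654e-07, 1.861e-07, 3.101e-07, 1.240e-07, 1.654e-07]  ψ = [0, 3, 0, 3, 3]  (obs o_5=1)
backtrack: best end state = 2; path = [1, 3, 4, 0, 0, 2]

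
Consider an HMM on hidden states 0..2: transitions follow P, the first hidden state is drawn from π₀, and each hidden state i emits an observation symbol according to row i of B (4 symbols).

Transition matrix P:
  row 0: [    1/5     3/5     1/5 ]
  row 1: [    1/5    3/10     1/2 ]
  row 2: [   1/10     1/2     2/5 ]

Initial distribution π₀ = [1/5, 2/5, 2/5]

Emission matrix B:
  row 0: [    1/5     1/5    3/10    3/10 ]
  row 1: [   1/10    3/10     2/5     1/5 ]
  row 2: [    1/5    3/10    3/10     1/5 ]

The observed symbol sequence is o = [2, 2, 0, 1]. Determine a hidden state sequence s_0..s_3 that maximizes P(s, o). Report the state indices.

path = [2, 1, 2, 1]

t=0: δ = [6.000e-02, 1.600e-01, 1.200e-01]  (obs o_0=2)
t=1: δ = [9.600e-03, 2.400e-02, 2.400e-02]  ψ = [1, 2, 1]  (obs o_1=2)
t=2: δ = [9.600e-04, 1.200e-03, 2.400e-03]  ψ = [1, 2, 1]  (obs o_2=0)
t=3: δ = [4.800e-05, 3.600e-04, 2.880e-04]  ψ = [1, 2, 2]  (obs o_3=1)
backtrack: best end state = 1; path = [2, 1, 2, 1]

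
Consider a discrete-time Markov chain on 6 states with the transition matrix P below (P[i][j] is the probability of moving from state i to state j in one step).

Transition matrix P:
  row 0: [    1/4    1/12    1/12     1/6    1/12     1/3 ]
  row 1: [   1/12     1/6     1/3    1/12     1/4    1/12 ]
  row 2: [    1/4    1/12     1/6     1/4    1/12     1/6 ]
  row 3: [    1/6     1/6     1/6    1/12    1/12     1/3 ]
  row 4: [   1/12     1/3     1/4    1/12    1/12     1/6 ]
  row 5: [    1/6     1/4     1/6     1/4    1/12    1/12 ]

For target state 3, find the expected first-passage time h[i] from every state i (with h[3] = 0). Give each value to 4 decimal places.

h = [5.7056, 6.2993, 5.2472, 0.0000, 6.3084, 5.3738]

First-step conditioning: h[3] = 0; for i ≠ 3, h[i] = 1 + Σ_k P[i][k]·h[k].
  h[0] = 1 + 1/4·h[0] + 1/12·h[1] + 1/12·h[2] + 1/12·h[4] + 1/3·h[5]
  h[1] = 1 + 1/12·h[0] + 1/6·h[1] + 1/3·h[2] + 1/4·h[4] + 1/12·h[5]
  h[2] = 1 + 1/4·h[0] + 1/12·h[1] + 1/6·h[2] + 1/12·h[4] + 1/6·h[5]
  h[4] = 1 + 1/12·h[0] + 1/3·h[1] + 1/4·h[2] + 1/12·h[4] + 1/6·h[5]
  h[5] = 1 + 1/6·h[0] + 1/4·h[1] + 1/6·h[2] + 1/12·h[4] + 1/12·h[5]
Solving the 5×5 linear system over states ≠ 3 gives exactly h = [88328/15481, 97520/15481, 81232/15481, 0, 97660/15481, 83192/15481] (h[3] = 0 is the target).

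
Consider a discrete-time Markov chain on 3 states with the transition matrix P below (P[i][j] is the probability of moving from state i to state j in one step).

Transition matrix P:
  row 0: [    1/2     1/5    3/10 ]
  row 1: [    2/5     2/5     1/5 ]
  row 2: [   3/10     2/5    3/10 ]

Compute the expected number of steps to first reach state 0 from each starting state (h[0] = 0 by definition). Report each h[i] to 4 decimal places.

First-step conditioning: h[0] = 0; for i ≠ 0, h[i] = 1 + Σ_k P[i][k]·h[k].
  h[1] = 1 + 2/5·h[1] + 1/5·h[2]
  h[2] = 1 + 2/5·h[1] + 3/10·h[2]
Solving the 2×2 linear system over states ≠ 0 gives exactly h = [0, 45/17, 50/17] (h[0] = 0 is the target).

h = [0.0000, 2.6471, 2.9412]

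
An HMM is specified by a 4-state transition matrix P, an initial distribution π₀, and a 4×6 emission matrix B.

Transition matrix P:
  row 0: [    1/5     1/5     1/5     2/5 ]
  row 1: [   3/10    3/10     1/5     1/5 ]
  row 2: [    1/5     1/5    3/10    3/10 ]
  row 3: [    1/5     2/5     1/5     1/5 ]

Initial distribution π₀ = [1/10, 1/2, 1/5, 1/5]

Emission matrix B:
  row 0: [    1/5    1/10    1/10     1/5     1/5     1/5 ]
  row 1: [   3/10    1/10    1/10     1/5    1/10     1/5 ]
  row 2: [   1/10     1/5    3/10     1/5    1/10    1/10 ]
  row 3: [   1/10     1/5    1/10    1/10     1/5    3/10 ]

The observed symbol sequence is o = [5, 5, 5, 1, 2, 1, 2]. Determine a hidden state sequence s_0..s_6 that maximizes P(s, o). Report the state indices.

t=0: δ = [2.000e-02, 1.000e-01, 2.000e-02, 6.000e-02]  (obs o_0=5)
t=1: δ = [6.000e-03, 6.000e-03, 2.000e-03, 6.000e-03]  ψ = [1, 1, 1, 1]  (obs o_1=5)
t=2: δ = [3.600e-04, 4.800e-04, 1.200e-04, 7.200e-04]  ψ = [1, 3, 0, 0]  (obs o_2=5)
t=3: δ = [1.440e-05, 2.880e-05, 2.880e-05, 2.880e-05]  ψ = [1, 3, 3, 0]  (obs o_3=1)
t=4: δ = [8.640e-07, 1.152e-06, 2.592e-06, 8.640e-07]  ψ = [1, 3, 2, 2]  (obs o_4=2)
t=5: δ = [5.184e-08, 5.184e-08, 1.555e-07, 1.555e-07]  ψ = [2, 2, 2, 2]  (obs o_5=1)
t=6: δ = [3.110e-09, 6.221e-09, 1.400e-08, 4.666e-09]  ψ = [2, 3, 2, 2]  (obs o_6=2)
backtrack: best end state = 2; path = [1, 0, 3, 2, 2, 2, 2]

path = [1, 0, 3, 2, 2, 2, 2]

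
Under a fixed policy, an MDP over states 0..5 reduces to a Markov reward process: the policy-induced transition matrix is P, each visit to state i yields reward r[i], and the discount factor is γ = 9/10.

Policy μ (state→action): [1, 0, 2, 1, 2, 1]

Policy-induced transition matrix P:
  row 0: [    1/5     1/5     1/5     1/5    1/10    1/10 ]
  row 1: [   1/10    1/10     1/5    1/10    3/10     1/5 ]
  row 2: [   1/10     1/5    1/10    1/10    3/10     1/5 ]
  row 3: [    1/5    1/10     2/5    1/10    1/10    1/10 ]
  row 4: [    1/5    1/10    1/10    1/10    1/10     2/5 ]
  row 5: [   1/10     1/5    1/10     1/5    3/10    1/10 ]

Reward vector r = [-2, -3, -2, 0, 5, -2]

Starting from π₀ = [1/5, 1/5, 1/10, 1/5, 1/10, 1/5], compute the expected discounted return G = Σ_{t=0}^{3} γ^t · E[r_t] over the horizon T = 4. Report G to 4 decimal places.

t=0: π = [0.2000, 0.2000, 0.1000, 0.2000, 0.1000, 0.2000], E[r] = -1.1000, γ^t·E[r] = -1.100000, running G = -1.100000
t=1: π = [0.1500, 0.1500, 0.2000, 0.1400, 0.2000, 0.1600], E[r] = -0.4700, γ^t·E[r] = -0.423000, running G = -1.523000
t=2: π = [0.1490, 0.1510, 0.1720, 0.1310, 0.2020, 0.1950], E[r] = -0.4750, γ^t·E[r] = -0.384750, running G = -1.907750
t=3: π = [0.1482, 0.1516, 0.1693, 0.1344, 0.2036, 0.1929], E[r] = -0.4576, γ^t·E[r] = -0.333590, running G = -2.241340

G = -2.2413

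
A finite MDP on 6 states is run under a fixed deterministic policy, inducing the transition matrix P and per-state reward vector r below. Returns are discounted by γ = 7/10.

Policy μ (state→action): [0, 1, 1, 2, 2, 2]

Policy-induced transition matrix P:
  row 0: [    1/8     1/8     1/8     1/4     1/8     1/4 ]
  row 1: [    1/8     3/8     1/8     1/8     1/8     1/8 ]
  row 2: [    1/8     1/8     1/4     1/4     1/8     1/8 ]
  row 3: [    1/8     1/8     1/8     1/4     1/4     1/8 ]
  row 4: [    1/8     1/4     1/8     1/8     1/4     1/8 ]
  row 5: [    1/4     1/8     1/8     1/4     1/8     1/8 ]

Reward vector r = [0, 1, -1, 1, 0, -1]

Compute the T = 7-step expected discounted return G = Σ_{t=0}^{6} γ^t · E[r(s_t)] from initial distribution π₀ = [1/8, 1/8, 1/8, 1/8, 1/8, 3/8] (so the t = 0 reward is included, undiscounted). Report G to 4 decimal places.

G = -0.0224

t=0: π = [0.1250, 0.1250, 0.1250, 0.1250, 0.1250, 0.3750], E[r] = -0.2500, γ^t·E[r] = -0.250000, running G = -0.250000
t=1: π = [0.1719, 0.1719, 0.1406, 0.2188, 0.1563, 0.1406], E[r] = 0.1094, γ^t·E[r] = 0.076563, running G = -0.173438
t=2: π = [0.1426, 0.1875, 0.1426, 0.2090, 0.1719, 0.1465], E[r] = 0.1074, γ^t·E[r] = 0.052637, running G = -0.120801
t=3: π = [0.1433, 0.1934, 0.1428, 0.2051, 0.1726, 0.1428], E[r] = 0.1128, γ^t·E[r] = 0.038688, running G = -0.082113
t=4: π = [0.1429, 0.1949, 0.1429, 0.2043, 0.1722, 0.1429], E[r] = 0.1134, γ^t·E[r] = 0.027228, running G = -0.054885
t=5: π = [0.1429, 0.1953, 0.1429, 0.2041, 0.1721, 0.1429], E[r] = 0.1137, γ^t·E[r] = 0.019101, running G = -0.035783
t=6: π = [0.1429, 0.1953, 0.1429, 0.2041, 0.1720, 0.1429], E[r] = 0.1137, γ^t·E[r] = 0.013376, running G = -0.022408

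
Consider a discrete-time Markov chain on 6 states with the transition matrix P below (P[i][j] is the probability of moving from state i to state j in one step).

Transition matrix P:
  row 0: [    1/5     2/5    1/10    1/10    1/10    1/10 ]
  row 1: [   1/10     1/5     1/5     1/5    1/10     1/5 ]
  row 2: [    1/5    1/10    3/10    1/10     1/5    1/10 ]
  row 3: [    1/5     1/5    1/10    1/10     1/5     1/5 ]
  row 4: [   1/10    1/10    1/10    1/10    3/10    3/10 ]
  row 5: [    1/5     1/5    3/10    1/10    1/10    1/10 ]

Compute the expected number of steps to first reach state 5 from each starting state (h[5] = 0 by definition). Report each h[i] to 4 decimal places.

First-step conditioning: h[5] = 0; for i ≠ 5, h[i] = 1 + Σ_k P[i][k]·h[k].
  h[0] = 1 + 1/5·h[0] + 2/5·h[1] + 1/10·h[2] + 1/10·h[3] + 1/10·h[4]
  h[1] = 1 + 1/10·h[0] + 1/5·h[1] + 1/5·h[2] + 1/5·h[3] + 1/10·h[4]
  h[2] = 1 + 1/5·h[0] + 1/10·h[1] + 3/10·h[2] + 1/10·h[3] + 1/5·h[4]
  h[3] = 1 + 1/5·h[0] + 1/5·h[1] + 1/10·h[2] + 1/10·h[3] + 1/5·h[4]
  h[4] = 1 + 1/10·h[0] + 1/10·h[1] + 1/10·h[2] + 1/10·h[3] + 3/10·h[4]
Solving the 5×5 linear system over states ≠ 5 gives exactly h = [20255/3397, 18405/3397, 40805/6794, 36325/6794, 15885/3397, 0] (h[5] = 0 is the target).

h = [5.9626, 5.4180, 6.0060, 5.3466, 4.6762, 0.0000]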